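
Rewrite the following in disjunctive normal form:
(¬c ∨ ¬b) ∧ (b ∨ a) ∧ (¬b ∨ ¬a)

(¬c ∧ b ∧ ¬a) ∨ (¬b ∧ a)

(¬c ∨ ¬b) ∧ (b ∨ a) ∧ (¬b ∨ ¬a)
= (¬c ∧ b ∧ ¬b) ∨ (¬c ∧ b ∧ ¬a) ∨ (¬c ∧ a ∧ ¬b) ∨ (¬c ∧ a ∧ ¬a) ∨ (¬b ∧ b ∧ ¬b) ∨ (¬b ∧ b ∧ ¬a) ∨ (¬b ∧ a ∧ ¬b) ∨ (¬b ∧ a ∧ ¬a)   [distribute ∧ over ∨]
= (¬c ∧ b ∧ ¬a) ∨ (¬b ∧ a)   [simplify]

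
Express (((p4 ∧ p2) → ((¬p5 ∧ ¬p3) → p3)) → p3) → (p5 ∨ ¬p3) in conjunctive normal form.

¬p3 ∨ p5

(((p4 ∧ p2) → ((¬p5 ∧ ¬p3) → p3)) → p3) → (p5 ∨ ¬p3)
≡ ¬(((p4 ∧ p2) → ((¬p5 ∧ ¬p3) → p3)) → p3) ∨ p5 ∨ ¬p3   [eliminate →]
≡ ¬(¬((p4 ∧ p2) → ((¬p5 ∧ ¬p3) → p3)) ∨ p3) ∨ p5 ∨ ¬p3   [eliminate →]
≡ ¬(¬(¬(p4 ∧ p2) ∨ ((¬p5 ∧ ¬p3) → p3)) ∨ p3) ∨ p5 ∨ ¬p3   [eliminate →]
≡ ¬(¬(¬(p4 ∧ p2) ∨ ¬(¬p5 ∧ ¬p3) ∨ p3) ∨ p3) ∨ p5 ∨ ¬p3   [eliminate →]
≡ (¬¬(¬(p4 ∧ p2) ∨ ¬(¬p5 ∧ ¬p3) ∨ p3) ∧ ¬p3) ∨ p5 ∨ ¬p3   [De Morgan]
≡ ((¬(p4 ∧ p2) ∨ ¬(¬p5 ∧ ¬p3) ∨ p3) ∧ ¬p3) ∨ p5 ∨ ¬p3   [double negation]
≡ ((¬p4 ∨ ¬p2 ∨ ¬(¬p5 ∧ ¬p3) ∨ p3) ∧ ¬p3) ∨ p5 ∨ ¬p3   [De Morgan]
≡ ((¬p4 ∨ ¬p2 ∨ ¬¬p5 ∨ ¬¬p3 ∨ p3) ∧ ¬p3) ∨ p5 ∨ ¬p3   [De Morgan]
≡ ((¬p4 ∨ ¬p2 ∨ p5 ∨ ¬¬p3 ∨ p3) ∧ ¬p3) ∨ p5 ∨ ¬p3   [double negation]
≡ ((¬p4 ∨ ¬p2 ∨ p5 ∨ p3 ∨ p3) ∧ ¬p3) ∨ p5 ∨ ¬p3   [double negation]
≡ (¬p4 ∨ ¬p2 ∨ p5 ∨ p3 ∨ p3 ∨ p5 ∨ ¬p3) ∧ (¬p3 ∨ p5 ∨ ¬p3)   [distribute ∨ over ∧]
≡ ¬p3 ∨ p5   [simplify]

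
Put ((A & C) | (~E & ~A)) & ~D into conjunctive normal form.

((A & C) | (~E & ~A)) & ~D
= (A | ~E) & (A | ~A) & (C | ~E) & (C | ~A) & ~D   — distribute | over &
= (A | ~E) & (C | ~E) & (C | ~A) & ~D   — simplify

(A | ~E) & (C | ~E) & (C | ~A) & ~D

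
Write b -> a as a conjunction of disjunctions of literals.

~b | a

b -> a
⇔ ~b | a   [eliminate ->]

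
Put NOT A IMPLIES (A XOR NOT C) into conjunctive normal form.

NOT A IMPLIES (A XOR NOT C)
≡ NOT NOT A OR (A XOR NOT C)   (eliminate IMPLIES)
≡ NOT NOT A OR ((A OR NOT C) AND NOT (A AND NOT C))   (expand XOR)
≡ A OR ((A OR NOT C) AND NOT (A AND NOT C))   (double negation)
≡ A OR ((A OR NOT C) AND (NOT A OR NOT NOT C))   (De Morgan)
≡ A OR ((A OR NOT C) AND (NOT A OR C))   (double negation)
≡ (A OR A OR NOT C) AND (A OR NOT A OR C)   (distribute OR over AND)
≡ A OR NOT C   (simplify)

A OR NOT C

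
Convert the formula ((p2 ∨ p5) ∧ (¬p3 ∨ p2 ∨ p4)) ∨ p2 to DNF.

((p2 ∨ p5) ∧ (¬p3 ∨ p2 ∨ p4)) ∨ p2
≡ (p2 ∧ ¬p3) ∨ (p2 ∧ p2) ∨ (p2 ∧ p4) ∨ (p5 ∧ ¬p3) ∨ (p5 ∧ p2) ∨ (p5 ∧ p4) ∨ p2   [distribute ∧ over ∨]
≡ p2 ∨ (p5 ∧ ¬p3) ∨ (p5 ∧ p4)   [simplify]

p2 ∨ (p5 ∧ ¬p3) ∨ (p5 ∧ p4)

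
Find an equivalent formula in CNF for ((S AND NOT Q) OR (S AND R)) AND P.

S AND (NOT Q OR R) AND P

((S AND NOT Q) OR (S AND R)) AND P
≡ (S OR S) AND (S OR R) AND (NOT Q OR S) AND (NOT Q OR R) AND P   [distribute OR over AND]
≡ S AND (NOT Q OR R) AND P   [simplify]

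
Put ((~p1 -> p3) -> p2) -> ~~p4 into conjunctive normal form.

(p1 | p3 | p4) & (~p2 | p4)

((~p1 -> p3) -> p2) -> ~~p4
≡ ~((~p1 -> p3) -> p2) | ~~p4
≡ ~(~(~p1 -> p3) | p2) | ~~p4
≡ ~(~(~~p1 | p3) | p2) | ~~p4
≡ (~~(~~p1 | p3) & ~p2) | ~~p4
≡ ((~~p1 | p3) & ~p2) | ~~p4
≡ ((p1 | p3) & ~p2) | ~~p4
≡ ((p1 | p3) & ~p2) | p4
≡ (p1 | p3 | p4) & (~p2 | p4)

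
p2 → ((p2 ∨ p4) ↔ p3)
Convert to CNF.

¬p2 ∨ p3

p2 → ((p2 ∨ p4) ↔ p3)
= ¬p2 ∨ ((p2 ∨ p4) ↔ p3)   (eliminate →)
= ¬p2 ∨ (((p2 ∨ p4) → p3) ∧ (p3 → (p2 ∨ p4)))   (eliminate ↔)
= ¬p2 ∨ ((¬(p2 ∨ p4) ∨ p3) ∧ (p3 → (p2 ∨ p4)))   (eliminate →)
= ¬p2 ∨ ((¬(p2 ∨ p4) ∨ p3) ∧ (¬p3 ∨ p2 ∨ p4))   (eliminate →)
= ¬p2 ∨ (((¬p2 ∧ ¬p4) ∨ p3) ∧ (¬p3 ∨ p2 ∨ p4))   (De Morgan)
= (¬p2 ∨ ¬p2 ∨ p3) ∧ (¬p2 ∨ ¬p4 ∨ p3) ∧ (¬p2 ∨ ¬p3 ∨ p2 ∨ p4)   (distribute ∨ over ∧)
= ¬p2 ∨ p3   (simplify)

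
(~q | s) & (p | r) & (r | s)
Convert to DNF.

(~q | s) & (p | r) & (r | s)
⇔ (~q & p & r) | (~q & p & s) | (~q & r & r) | (~q & r & s) | (s & p & r) | (s & p & s) | (s & r & r) | (s & r & s)   [distribute & over |]
⇔ (~q & r) | (s & p) | (s & r)   [simplify]

(~q & r) | (s & p) | (s & r)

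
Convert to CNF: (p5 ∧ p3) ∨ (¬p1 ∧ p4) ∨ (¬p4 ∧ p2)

(p5 ∨ ¬p1 ∨ ¬p4) ∧ (p5 ∨ ¬p1 ∨ p2) ∧ (p5 ∨ p4 ∨ p2) ∧ (p3 ∨ ¬p1 ∨ ¬p4) ∧ (p3 ∨ ¬p1 ∨ p2) ∧ (p3 ∨ p4 ∨ p2)

(p5 ∧ p3) ∨ (¬p1 ∧ p4) ∨ (¬p4 ∧ p2)
≡ (p5 ∨ ¬p1 ∨ ¬p4) ∧ (p5 ∨ ¬p1 ∨ p2) ∧ (p5 ∨ p4 ∨ ¬p4) ∧ (p5 ∨ p4 ∨ p2) ∧ (p3 ∨ ¬p1 ∨ ¬p4) ∧ (p3 ∨ ¬p1 ∨ p2) ∧ (p3 ∨ p4 ∨ ¬p4) ∧ (p3 ∨ p4 ∨ p2)   — distribute ∨ over ∧
≡ (p5 ∨ ¬p1 ∨ ¬p4) ∧ (p5 ∨ ¬p1 ∨ p2) ∧ (p5 ∨ p4 ∨ p2) ∧ (p3 ∨ ¬p1 ∨ ¬p4) ∧ (p3 ∨ ¬p1 ∨ p2) ∧ (p3 ∨ p4 ∨ p2)   — simplify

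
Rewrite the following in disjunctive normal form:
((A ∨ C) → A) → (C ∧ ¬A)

C ∧ ¬A

((A ∨ C) → A) → (C ∧ ¬A)
⇔ ¬((A ∨ C) → A) ∨ (C ∧ ¬A)   [eliminate →]
⇔ ¬(¬(A ∨ C) ∨ A) ∨ (C ∧ ¬A)   [eliminate →]
⇔ (¬¬(A ∨ C) ∧ ¬A) ∨ (C ∧ ¬A)   [De Morgan]
⇔ ((A ∨ C) ∧ ¬A) ∨ (C ∧ ¬A)   [double negation]
⇔ (A ∧ ¬A) ∨ (C ∧ ¬A) ∨ (C ∧ ¬A)   [distribute ∧ over ∨]
⇔ C ∧ ¬A   [simplify]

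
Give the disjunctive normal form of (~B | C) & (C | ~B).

(~B | C) & (C | ~B)
⇔ (~B & C) | (~B & ~B) | (C & C) | (C & ~B)   (distribute & over |)
⇔ ~B | C   (simplify)

~B | C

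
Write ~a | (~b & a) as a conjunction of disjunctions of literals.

~a | ~b

~a | (~b & a)
≡ (~a | ~b) & (~a | a)   [distribute | over &]
≡ ~a | ~b   [simplify]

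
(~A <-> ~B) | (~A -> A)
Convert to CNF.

(~A <-> ~B) | (~A -> A)
⇔ ((~A -> ~B) & (~B -> ~A)) | (~A -> A)   (eliminate <->)
⇔ ((~~A | ~B) & (~B -> ~A)) | (~A -> A)   (eliminate ->)
⇔ ((~~A | ~B) & (~~B | ~A)) | (~A -> A)   (eliminate ->)
⇔ ((~~A | ~B) & (~~B | ~A)) | ~~A | A   (eliminate ->)
⇔ ((A | ~B) & (~~B | ~A)) | ~~A | A   (double negation)
⇔ ((A | ~B) & (B | ~A)) | ~~A | A   (double negation)
⇔ ((A | ~B) & (B | ~A)) | A | A   (double negation)
⇔ (A | ~B | A | A) & (B | ~A | A | A)   (distribute | over &)
⇔ A | ~B   (simplify)

A | ~B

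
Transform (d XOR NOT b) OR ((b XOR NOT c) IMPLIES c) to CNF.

(d XOR NOT b) OR ((b XOR NOT c) IMPLIES c)
⇔ ((d OR NOT b) AND NOT (d AND NOT b)) OR ((b XOR NOT c) IMPLIES c)   [expand XOR]
⇔ ((d OR NOT b) AND NOT (d AND NOT b)) OR NOT (b XOR NOT c) OR c   [eliminate IMPLIES]
⇔ ((d OR NOT b) AND NOT (d AND NOT b)) OR NOT ((b OR NOT c) AND NOT (b AND NOT c)) OR c   [expand XOR]
⇔ ((d OR NOT b) AND (NOT d OR NOT NOT b)) OR NOT ((b OR NOT c) AND NOT (b AND NOT c)) OR c   [De Morgan]
⇔ ((d OR NOT b) AND (NOT d OR b)) OR NOT ((b OR NOT c) AND NOT (b AND NOT c)) OR c   [double negation]
⇔ ((d OR NOT b) AND (NOT d OR b)) OR NOT (b OR NOT c) OR NOT NOT (b AND NOT c) OR c   [De Morgan]
⇔ ((d OR NOT b) AND (NOT d OR b)) OR (NOT b AND NOT NOT c) OR NOT NOT (b AND NOT c) OR c   [De Morgan]
⇔ ((d OR NOT b) AND (NOT d OR b)) OR (NOT b AND c) OR NOT NOT (b AND NOT c) OR c   [double negation]
⇔ ((d OR NOT b) AND (NOT d OR b)) OR (NOT b AND c) OR (b AND NOT c) OR c   [double negation]
⇔ (d OR NOT b OR NOT b OR b OR c) AND (d OR NOT b OR NOT b OR NOT c OR c) AND (d OR NOT b OR c OR b OR c) AND (d OR NOT b OR c OR NOT c OR c) AND (NOT d OR b OR NOT b OR b OR c) AND (NOT d OR b OR NOT b OR NOT c OR c) AND (NOT d OR b OR c OR b OR c) AND (NOT d OR b OR c OR NOT c OR c)   [distribute OR over AND]
⇔ NOT d OR b OR c   [simplify]

NOT d OR b OR c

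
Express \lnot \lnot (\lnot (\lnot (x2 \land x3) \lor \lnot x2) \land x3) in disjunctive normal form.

x2 \land x3

\lnot \lnot (\lnot (\lnot (x2 \land x3) \lor \lnot x2) \land x3)
⇔ \lnot (\lnot (x2 \land x3) \lor \lnot x2) \land x3   — double negation
⇔ \lnot \lnot (x2 \land x3) \land \lnot \lnot x2 \land x3   — De Morgan
⇔ x2 \land x3 \land \lnot \lnot x2 \land x3   — double negation
⇔ x2 \land x3 \land x2 \land x3   — double negation
⇔ x2 \land x3   — simplify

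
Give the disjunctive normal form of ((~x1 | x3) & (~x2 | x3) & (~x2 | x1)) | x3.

(~x1 & ~x2) | x3

((~x1 | x3) & (~x2 | x3) & (~x2 | x1)) | x3
≡ (~x1 & ~x2 & ~x2) | (~x1 & ~x2 & x1) | (~x1 & x3 & ~x2) | (~x1 & x3 & x1) | (x3 & ~x2 & ~x2) | (x3 & ~x2 & x1) | (x3 & x3 & ~x2) | (x3 & x3 & x1) | x3   (distribute & over |)
≡ (~x1 & ~x2) | x3   (simplify)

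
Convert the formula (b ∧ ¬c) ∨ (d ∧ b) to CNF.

b ∧ (¬c ∨ d)

(b ∧ ¬c) ∨ (d ∧ b)
≡ (b ∨ d) ∧ (b ∨ b) ∧ (¬c ∨ d) ∧ (¬c ∨ b)   [distribute ∨ over ∧]
≡ b ∧ (¬c ∨ d)   [simplify]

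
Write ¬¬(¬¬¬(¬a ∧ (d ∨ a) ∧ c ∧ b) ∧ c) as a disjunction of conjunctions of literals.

¬¬(¬¬¬(¬a ∧ (d ∨ a) ∧ c ∧ b) ∧ c)
≡ ¬¬¬(¬a ∧ (d ∨ a) ∧ c ∧ b) ∧ c   [double negation]
≡ ¬(¬a ∧ (d ∨ a) ∧ c ∧ b) ∧ c   [double negation]
≡ (¬¬a ∨ ¬(d ∨ a) ∨ ¬c ∨ ¬b) ∧ c   [De Morgan]
≡ (a ∨ ¬(d ∨ a) ∨ ¬c ∨ ¬b) ∧ c   [double negation]
≡ (a ∨ (¬d ∧ ¬a) ∨ ¬c ∨ ¬b) ∧ c   [De Morgan]
≡ (a ∧ c) ∨ (¬d ∧ ¬a ∧ c) ∨ (¬c ∧ c) ∨ (¬b ∧ c)   [distribute ∧ over ∨]
≡ (a ∧ c) ∨ (¬d ∧ ¬a ∧ c) ∨ (¬b ∧ c)   [simplify]

(a ∧ c) ∨ (¬d ∧ ¬a ∧ c) ∨ (¬b ∧ c)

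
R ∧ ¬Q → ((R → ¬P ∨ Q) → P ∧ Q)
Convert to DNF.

R ∧ ¬Q → ((R → ¬P ∨ Q) → P ∧ Q)
≡ ¬(R ∧ ¬Q) ∨ ((R → ¬P ∨ Q) → P ∧ Q)   (eliminate →)
≡ ¬(R ∧ ¬Q) ∨ ¬(R → ¬P ∨ Q) ∨ P ∧ Q   (eliminate →)
≡ ¬(R ∧ ¬Q) ∨ ¬(¬R ∨ ¬P ∨ Q) ∨ P ∧ Q   (eliminate →)
≡ ¬R ∨ ¬¬Q ∨ ¬(¬R ∨ ¬P ∨ Q) ∨ P ∧ Q   (De Morgan)
≡ ¬R ∨ Q ∨ ¬(¬R ∨ ¬P ∨ Q) ∨ P ∧ Q   (double negation)
≡ ¬R ∨ Q ∨ ¬¬R ∧ ¬¬P ∧ ¬Q ∨ P ∧ Q   (De Morgan)
≡ ¬R ∨ Q ∨ R ∧ ¬¬P ∧ ¬Q ∨ P ∧ Q   (double negation)
≡ ¬R ∨ Q ∨ R ∧ P ∧ ¬Q ∨ P ∧ Q   (double negation)
≡ ¬R ∨ Q ∨ R ∧ P ∧ ¬Q   (simplify)

¬R ∨ Q ∨ R ∧ P ∧ ¬Q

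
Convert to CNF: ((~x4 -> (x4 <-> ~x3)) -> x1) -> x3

(x4 | x3) & (~x1 | x3)

((~x4 -> (x4 <-> ~x3)) -> x1) -> x3
= ~((~x4 -> (x4 <-> ~x3)) -> x1) | x3
= ~(~(~x4 -> (x4 <-> ~x3)) | x1) | x3
= ~(~(~~x4 | (x4 <-> ~x3)) | x1) | x3
= ~(~(~~x4 | ((x4 -> ~x3) & (~x3 -> x4))) | x1) | x3
= ~(~(~~x4 | ((~x4 | ~x3) & (~x3 -> x4))) | x1) | x3
= ~(~(~~x4 | ((~x4 | ~x3) & (~~x3 | x4))) | x1) | x3
= (~~(~~x4 | ((~x4 | ~x3) & (~~x3 | x4))) & ~x1) | x3
= ((~~x4 | ((~x4 | ~x3) & (~~x3 | x4))) & ~x1) | x3
= ((x4 | ((~x4 | ~x3) & (~~x3 | x4))) & ~x1) | x3
= ((x4 | ((~x4 | ~x3) & (x3 | x4))) & ~x1) | x3
= (x4 | ~x4 | ~x3 | x3) & (x4 | x3 | x4 | x3) & (~x1 | x3)
= (x4 | x3) & (~x1 | x3)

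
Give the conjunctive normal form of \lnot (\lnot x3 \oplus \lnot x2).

(x3 \lor \lnot x2) \land (x2 \lor \lnot x3)

\lnot (\lnot x3 \oplus \lnot x2)
= \lnot ((\lnot x3 \lor \lnot x2) \land \lnot (\lnot x3 \land \lnot x2))   (expand \oplus)
= \lnot (\lnot x3 \lor \lnot x2) \lor \lnot \lnot (\lnot x3 \land \lnot x2)   (De Morgan)
= \lnot \lnot x3 \land \lnot \lnot x2 \lor \lnot \lnot (\lnot x3 \land \lnot x2)   (De Morgan)
= x3 \land \lnot \lnot x2 \lor \lnot \lnot (\lnot x3 \land \lnot x2)   (double negation)
= x3 \land x2 \lor \lnot \lnot (\lnot x3 \land \lnot x2)   (double negation)
= x3 \land x2 \lor \lnot x3 \land \lnot x2   (double negation)
= (x3 \lor \lnot x3) \land (x3 \lor \lnot x2) \land (x2 \lor \lnot x3) \land (x2 \lor \lnot x2)   (distribute \lor over \land)
= (x3 \lor \lnot x2) \land (x2 \lor \lnot x3)   (simplify)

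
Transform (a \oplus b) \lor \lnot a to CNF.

\lnot a \lor \lnot b

(a \oplus b) \lor \lnot a
≡ (a \lor b) \land \lnot (a \land b) \lor \lnot a   [expand \oplus]
≡ (a \lor b) \land (\lnot a \lor \lnot b) \lor \lnot a   [De Morgan]
≡ (a \lor b \lor \lnot a) \land (\lnot a \lor \lnot b \lor \lnot a)   [distribute \lor over \land]
≡ \lnot a \lor \lnot b   [simplify]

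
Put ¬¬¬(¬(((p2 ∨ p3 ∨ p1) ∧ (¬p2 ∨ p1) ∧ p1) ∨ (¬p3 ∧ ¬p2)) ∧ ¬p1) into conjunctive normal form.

(¬p2 ∨ p1) ∧ (p1 ∨ ¬p3)

¬¬¬(¬(((p2 ∨ p3 ∨ p1) ∧ (¬p2 ∨ p1) ∧ p1) ∨ (¬p3 ∧ ¬p2)) ∧ ¬p1)
= ¬(¬(((p2 ∨ p3 ∨ p1) ∧ (¬p2 ∨ p1) ∧ p1) ∨ (¬p3 ∧ ¬p2)) ∧ ¬p1)   [double negation]
= ¬¬(((p2 ∨ p3 ∨ p1) ∧ (¬p2 ∨ p1) ∧ p1) ∨ (¬p3 ∧ ¬p2)) ∨ ¬¬p1   [De Morgan]
= ((p2 ∨ p3 ∨ p1) ∧ (¬p2 ∨ p1) ∧ p1) ∨ (¬p3 ∧ ¬p2) ∨ ¬¬p1   [double negation]
= ((p2 ∨ p3 ∨ p1) ∧ (¬p2 ∨ p1) ∧ p1) ∨ (¬p3 ∧ ¬p2) ∨ p1   [double negation]
= (p2 ∨ p3 ∨ p1 ∨ ¬p3 ∨ p1) ∧ (p2 ∨ p3 ∨ p1 ∨ ¬p2 ∨ p1) ∧ (¬p2 ∨ p1 ∨ ¬p3 ∨ p1) ∧ (¬p2 ∨ p1 ∨ ¬p2 ∨ p1) ∧ (p1 ∨ ¬p3 ∨ p1) ∧ (p1 ∨ ¬p2 ∨ p1)   [distribute ∨ over ∧]
= (¬p2 ∨ p1) ∧ (p1 ∨ ¬p3)   [simplify]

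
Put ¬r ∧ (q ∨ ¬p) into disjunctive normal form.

(¬r ∧ q) ∨ (¬r ∧ ¬p)

¬r ∧ (q ∨ ¬p)
= (¬r ∧ q) ∨ (¬r ∧ ¬p)   [distribute ∧ over ∨]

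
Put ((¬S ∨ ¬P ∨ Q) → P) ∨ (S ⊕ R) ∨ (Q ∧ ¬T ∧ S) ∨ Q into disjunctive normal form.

((¬S ∨ ¬P ∨ Q) → P) ∨ (S ⊕ R) ∨ (Q ∧ ¬T ∧ S) ∨ Q
≡ ¬(¬S ∨ ¬P ∨ Q) ∨ P ∨ (S ⊕ R) ∨ (Q ∧ ¬T ∧ S) ∨ Q   (eliminate →)
≡ ¬(¬S ∨ ¬P ∨ Q) ∨ P ∨ (S ∧ ¬R) ∨ (¬S ∧ R) ∨ (Q ∧ ¬T ∧ S) ∨ Q   (expand ⊕)
≡ (¬¬S ∧ ¬¬P ∧ ¬Q) ∨ P ∨ (S ∧ ¬R) ∨ (¬S ∧ R) ∨ (Q ∧ ¬T ∧ S) ∨ Q   (De Morgan)
≡ (S ∧ ¬¬P ∧ ¬Q) ∨ P ∨ (S ∧ ¬R) ∨ (¬S ∧ R) ∨ (Q ∧ ¬T ∧ S) ∨ Q   (double negation)
≡ (S ∧ P ∧ ¬Q) ∨ P ∨ (S ∧ ¬R) ∨ (¬S ∧ R) ∨ (Q ∧ ¬T ∧ S) ∨ Q   (double negation)
≡ P ∨ (S ∧ ¬R) ∨ (¬S ∧ R) ∨ Q   (simplify)

P ∨ (S ∧ ¬R) ∨ (¬S ∧ R) ∨ Q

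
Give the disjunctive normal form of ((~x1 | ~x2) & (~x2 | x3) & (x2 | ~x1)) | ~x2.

((~x1 | ~x2) & (~x2 | x3) & (x2 | ~x1)) | ~x2
≡ (~x1 & ~x2 & x2) | (~x1 & ~x2 & ~x1) | (~x1 & x3 & x2) | (~x1 & x3 & ~x1) | (~x2 & ~x2 & x2) | (~x2 & ~x2 & ~x1) | (~x2 & x3 & x2) | (~x2 & x3 & ~x1) | ~x2   — distribute & over |
≡ (~x1 & x3) | ~x2   — simplify

(~x1 & x3) | ~x2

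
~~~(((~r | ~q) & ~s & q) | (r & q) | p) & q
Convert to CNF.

(r | s | ~q) & (~r | ~q) & ~p & q

~~~(((~r | ~q) & ~s & q) | (r & q) | p) & q
⇔ ~(((~r | ~q) & ~s & q) | (r & q) | p) & q   — double negation
⇔ ~((~r | ~q) & ~s & q) & ~(r & q) & ~p & q   — De Morgan
⇔ (~(~r | ~q) | ~~s | ~q) & ~(r & q) & ~p & q   — De Morgan
⇔ ((~~r & ~~q) | ~~s | ~q) & ~(r & q) & ~p & q   — De Morgan
⇔ ((r & ~~q) | ~~s | ~q) & ~(r & q) & ~p & q   — double negation
⇔ ((r & q) | ~~s | ~q) & ~(r & q) & ~p & q   — double negation
⇔ ((r & q) | s | ~q) & ~(r & q) & ~p & q   — double negation
⇔ ((r & q) | s | ~q) & (~r | ~q) & ~p & q   — De Morgan
⇔ (r | s | ~q) & (q | s | ~q) & (~r | ~q) & ~p & q   — distribute | over &
⇔ (r | s | ~q) & (~r | ~q) & ~p & q   — simplify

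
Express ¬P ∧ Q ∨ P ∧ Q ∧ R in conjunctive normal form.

¬P ∧ Q ∨ P ∧ Q ∧ R
≡ (¬P ∨ P) ∧ (¬P ∨ Q) ∧ (¬P ∨ R) ∧ (Q ∨ P) ∧ (Q ∨ Q) ∧ (Q ∨ R)   [distribute ∨ over ∧]
≡ (¬P ∨ R) ∧ Q   [simplify]

(¬P ∨ R) ∧ Q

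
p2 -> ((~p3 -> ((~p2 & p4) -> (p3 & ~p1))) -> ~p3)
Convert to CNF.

~p2 | ~p3

p2 -> ((~p3 -> ((~p2 & p4) -> (p3 & ~p1))) -> ~p3)
≡ ~p2 | ((~p3 -> ((~p2 & p4) -> (p3 & ~p1))) -> ~p3)   [eliminate ->]
≡ ~p2 | ~(~p3 -> ((~p2 & p4) -> (p3 & ~p1))) | ~p3   [eliminate ->]
≡ ~p2 | ~(~~p3 | ((~p2 & p4) -> (p3 & ~p1))) | ~p3   [eliminate ->]
≡ ~p2 | ~(~~p3 | ~(~p2 & p4) | (p3 & ~p1)) | ~p3   [eliminate ->]
≡ ~p2 | (~~~p3 & ~~(~p2 & p4) & ~(p3 & ~p1)) | ~p3   [De Morgan]
≡ ~p2 | (~p3 & ~~(~p2 & p4) & ~(p3 & ~p1)) | ~p3   [double negation]
≡ ~p2 | (~p3 & ~p2 & p4 & ~(p3 & ~p1)) | ~p3   [double negation]
≡ ~p2 | (~p3 & ~p2 & p4 & (~p3 | ~~p1)) | ~p3   [De Morgan]
≡ ~p2 | (~p3 & ~p2 & p4 & (~p3 | p1)) | ~p3   [double negation]
≡ (~p2 | ~p3 | ~p3) & (~p2 | ~p2 | ~p3) & (~p2 | p4 | ~p3) & (~p2 | ~p3 | p1 | ~p3)   [distribute | over &]
≡ ~p2 | ~p3   [simplify]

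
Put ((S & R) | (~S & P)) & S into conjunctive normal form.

((S & R) | (~S & P)) & S
= (S | ~S) & (S | P) & (R | ~S) & (R | P) & S   [distribute | over &]
= (R | ~S) & (R | P) & S   [simplify]

(R | ~S) & (R | P) & S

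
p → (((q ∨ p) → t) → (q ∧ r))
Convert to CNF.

(¬p ∨ ¬t ∨ q) ∧ (¬p ∨ ¬t ∨ r)

p → (((q ∨ p) → t) → (q ∧ r))
= ¬p ∨ (((q ∨ p) → t) → (q ∧ r))   (eliminate →)
= ¬p ∨ ¬((q ∨ p) → t) ∨ (q ∧ r)   (eliminate →)
= ¬p ∨ ¬(¬(q ∨ p) ∨ t) ∨ (q ∧ r)   (eliminate →)
= ¬p ∨ (¬¬(q ∨ p) ∧ ¬t) ∨ (q ∧ r)   (De Morgan)
= ¬p ∨ ((q ∨ p) ∧ ¬t) ∨ (q ∧ r)   (double negation)
= (¬p ∨ q ∨ p ∨ q) ∧ (¬p ∨ q ∨ p ∨ r) ∧ (¬p ∨ ¬t ∨ q) ∧ (¬p ∨ ¬t ∨ r)   (distribute ∨ over ∧)
= (¬p ∨ ¬t ∨ q) ∧ (¬p ∨ ¬t ∨ r)   (simplify)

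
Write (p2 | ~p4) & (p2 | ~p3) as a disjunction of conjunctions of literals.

(p2 | ~p4) & (p2 | ~p3)
≡ (p2 & p2) | (p2 & ~p3) | (~p4 & p2) | (~p4 & ~p3)   — distribute & over |
≡ p2 | (~p4 & ~p3)   — simplify

p2 | (~p4 & ~p3)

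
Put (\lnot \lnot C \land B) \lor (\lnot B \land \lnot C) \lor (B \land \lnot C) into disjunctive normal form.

(\lnot \lnot C \land B) \lor (\lnot B \land \lnot C) \lor (B \land \lnot C)
= (C \land B) \lor (\lnot B \land \lnot C) \lor (B \land \lnot C)   [double negation]

(C \land B) \lor (\lnot B \land \lnot C) \lor (B \land \lnot C)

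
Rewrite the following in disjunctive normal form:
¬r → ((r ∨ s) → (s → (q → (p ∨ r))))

r ∨ ¬s ∨ ¬q ∨ p

¬r → ((r ∨ s) → (s → (q → (p ∨ r))))
≡ ¬¬r ∨ ((r ∨ s) → (s → (q → (p ∨ r))))   [eliminate →]
≡ ¬¬r ∨ ¬(r ∨ s) ∨ (s → (q → (p ∨ r)))   [eliminate →]
≡ ¬¬r ∨ ¬(r ∨ s) ∨ ¬s ∨ (q → (p ∨ r))   [eliminate →]
≡ ¬¬r ∨ ¬(r ∨ s) ∨ ¬s ∨ ¬q ∨ p ∨ r   [eliminate →]
≡ r ∨ ¬(r ∨ s) ∨ ¬s ∨ ¬q ∨ p ∨ r   [double negation]
≡ r ∨ (¬r ∧ ¬s) ∨ ¬s ∨ ¬q ∨ p ∨ r   [De Morgan]
≡ r ∨ ¬s ∨ ¬q ∨ p   [simplify]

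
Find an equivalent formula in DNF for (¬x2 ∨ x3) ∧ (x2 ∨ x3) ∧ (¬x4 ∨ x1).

(¬x2 ∨ x3) ∧ (x2 ∨ x3) ∧ (¬x4 ∨ x1)
⇔ (¬x2 ∧ x2 ∧ ¬x4) ∨ (¬x2 ∧ x2 ∧ x1) ∨ (¬x2 ∧ x3 ∧ ¬x4) ∨ (¬x2 ∧ x3 ∧ x1) ∨ (x3 ∧ x2 ∧ ¬x4) ∨ (x3 ∧ x2 ∧ x1) ∨ (x3 ∧ x3 ∧ ¬x4) ∨ (x3 ∧ x3 ∧ x1)   — distribute ∧ over ∨
⇔ (x3 ∧ ¬x4) ∨ (x3 ∧ x1)   — simplify

(x3 ∧ ¬x4) ∨ (x3 ∧ x1)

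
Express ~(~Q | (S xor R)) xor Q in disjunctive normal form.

(S & ~R & Q) | (~S & R & Q)

~(~Q | (S xor R)) xor Q
≡ (~(~Q | (S xor R)) & ~Q) | (~~(~Q | (S xor R)) & Q)
≡ (~(~Q | (S & ~R) | (~S & R)) & ~Q) | (~~(~Q | (S xor R)) & Q)
≡ (~(~Q | (S & ~R) | (~S & R)) & ~Q) | (~~(~Q | (S & ~R) | (~S & R)) & Q)
≡ (~~Q & ~(S & ~R) & ~(~S & R) & ~Q) | (~~(~Q | (S & ~R) | (~S & R)) & Q)
≡ (Q & ~(S & ~R) & ~(~S & R) & ~Q) | (~~(~Q | (S & ~R) | (~S & R)) & Q)
≡ (Q & (~S | ~~R) & ~(~S & R) & ~Q) | (~~(~Q | (S & ~R) | (~S & R)) & Q)
≡ (Q & (~S | R) & ~(~S & R) & ~Q) | (~~(~Q | (S & ~R) | (~S & R)) & Q)
≡ (Q & (~S | R) & (~~S | ~R) & ~Q) | (~~(~Q | (S & ~R) | (~S & R)) & Q)
≡ (Q & (~S | R) & (S | ~R) & ~Q) | (~~(~Q | (S & ~R) | (~S & R)) & Q)
≡ (Q & (~S | R) & (S | ~R) & ~Q) | ((~Q | (S & ~R) | (~S & R)) & Q)
≡ (Q & ~S & S & ~Q) | (Q & ~S & ~R & ~Q) | (Q & R & S & ~Q) | (Q & R & ~R & ~Q) | (~Q & Q) | (S & ~R & Q) | (~S & R & Q)
≡ (S & ~R & Q) | (~S & R & Q)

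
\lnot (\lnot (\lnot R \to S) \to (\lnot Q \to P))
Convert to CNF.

\lnot (\lnot (\lnot R \to S) \to (\lnot Q \to P))
≡ \lnot (\lnot \lnot (\lnot R \to S) \lor (\lnot Q \to P))
≡ \lnot (\lnot \lnot (\lnot \lnot R \lor S) \lor (\lnot Q \to P))
≡ \lnot (\lnot \lnot (\lnot \lnot R \lor S) \lor \lnot \lnot Q \lor P)
≡ \lnot \lnot \lnot (\lnot \lnot R \lor S) \land \lnot \lnot \lnot Q \land \lnot P
≡ \lnot (\lnot \lnot R \lor S) \land \lnot \lnot \lnot Q \land \lnot P
≡ \lnot \lnot \lnot R \land \lnot S \land \lnot \lnot \lnot Q \land \lnot P
≡ \lnot R \land \lnot S \land \lnot \lnot \lnot Q \land \lnot P
≡ \lnot R \land \lnot S \land \lnot Q \land \lnot P

\lnot R \land \lnot S \land \lnot Q \land \lnot P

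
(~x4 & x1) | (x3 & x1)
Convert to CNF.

(~x4 & x1) | (x3 & x1)
⇔ (~x4 | x3) & (~x4 | x1) & (x1 | x3) & (x1 | x1)
⇔ (~x4 | x3) & x1

(~x4 | x3) & x1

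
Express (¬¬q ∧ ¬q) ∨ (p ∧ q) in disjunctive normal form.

(¬¬q ∧ ¬q) ∨ (p ∧ q)
≡ (q ∧ ¬q) ∨ (p ∧ q)   [double negation]
≡ p ∧ q   [simplify]

p ∧ q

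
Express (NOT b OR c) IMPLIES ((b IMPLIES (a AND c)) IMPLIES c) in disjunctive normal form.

(NOT b OR c) IMPLIES ((b IMPLIES (a AND c)) IMPLIES c)
≡ NOT (NOT b OR c) OR ((b IMPLIES (a AND c)) IMPLIES c)   — eliminate IMPLIES
≡ NOT (NOT b OR c) OR NOT (b IMPLIES (a AND c)) OR c   — eliminate IMPLIES
≡ NOT (NOT b OR c) OR NOT (NOT b OR (a AND c)) OR c   — eliminate IMPLIES
≡ (NOT NOT b AND NOT c) OR NOT (NOT b OR (a AND c)) OR c   — De Morgan
≡ (b AND NOT c) OR NOT (NOT b OR (a AND c)) OR c   — double negation
≡ (b AND NOT c) OR (NOT NOT b AND NOT (a AND c)) OR c   — De Morgan
≡ (b AND NOT c) OR (b AND NOT (a AND c)) OR c   — double negation
≡ (b AND NOT c) OR (b AND (NOT a OR NOT c)) OR c   — De Morgan
≡ (b AND NOT c) OR (b AND NOT a) OR (b AND NOT c) OR c   — distribute AND over OR
≡ (b AND NOT c) OR (b AND NOT a) OR c   — simplify

(b AND NOT c) OR (b AND NOT a) OR c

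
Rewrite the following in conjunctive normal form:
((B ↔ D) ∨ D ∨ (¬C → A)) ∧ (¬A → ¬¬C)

A ∨ C

((B ↔ D) ∨ D ∨ (¬C → A)) ∧ (¬A → ¬¬C)
⇔ ((B → D) ∧ (D → B) ∨ D ∨ (¬C → A)) ∧ (¬A → ¬¬C)   — eliminate ↔
⇔ ((¬B ∨ D) ∧ (D → B) ∨ D ∨ (¬C → A)) ∧ (¬A → ¬¬C)   — eliminate →
⇔ ((¬B ∨ D) ∧ (¬D ∨ B) ∨ D ∨ (¬C → A)) ∧ (¬A → ¬¬C)   — eliminate →
⇔ ((¬B ∨ D) ∧ (¬D ∨ B) ∨ D ∨ ¬¬C ∨ A) ∧ (¬A → ¬¬C)   — eliminate →
⇔ ((¬B ∨ D) ∧ (¬D ∨ B) ∨ D ∨ ¬¬C ∨ A) ∧ (¬¬A ∨ ¬¬C)   — eliminate →
⇔ ((¬B ∨ D) ∧ (¬D ∨ B) ∨ D ∨ C ∨ A) ∧ (¬¬A ∨ ¬¬C)   — double negation
⇔ ((¬B ∨ D) ∧ (¬D ∨ B) ∨ D ∨ C ∨ A) ∧ (A ∨ ¬¬C)   — double negation
⇔ ((¬B ∨ D) ∧ (¬D ∨ B) ∨ D ∨ C ∨ A) ∧ (A ∨ C)   — double negation
⇔ (¬B ∨ D ∨ D ∨ C ∨ A) ∧ (¬D ∨ B ∨ D ∨ C ∨ A) ∧ (A ∨ C)   — distribute ∨ over ∧
⇔ A ∨ C   — simplify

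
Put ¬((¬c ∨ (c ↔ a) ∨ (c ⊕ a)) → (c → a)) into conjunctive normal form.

¬((¬c ∨ (c ↔ a) ∨ (c ⊕ a)) → (c → a))
≡ ¬(¬(¬c ∨ (c ↔ a) ∨ (c ⊕ a)) ∨ (c → a))
≡ ¬(¬(¬c ∨ ((c → a) ∧ (a → c)) ∨ (c ⊕ a)) ∨ (c → a))
≡ ¬(¬(¬c ∨ ((¬c ∨ a) ∧ (a → c)) ∨ (c ⊕ a)) ∨ (c → a))
≡ ¬(¬(¬c ∨ ((¬c ∨ a) ∧ (¬a ∨ c)) ∨ (c ⊕ a)) ∨ (c → a))
≡ ¬(¬(¬c ∨ ((¬c ∨ a) ∧ (¬a ∨ c)) ∨ ((c ∨ a) ∧ ¬(c ∧ a))) ∨ (c → a))
≡ ¬(¬(¬c ∨ ((¬c ∨ a) ∧ (¬a ∨ c)) ∨ ((c ∨ a) ∧ ¬(c ∧ a))) ∨ ¬c ∨ a)
≡ ¬¬(¬c ∨ ((¬c ∨ a) ∧ (¬a ∨ c)) ∨ ((c ∨ a) ∧ ¬(c ∧ a))) ∧ ¬¬c ∧ ¬a
≡ (¬c ∨ ((¬c ∨ a) ∧ (¬a ∨ c)) ∨ ((c ∨ a) ∧ ¬(c ∧ a))) ∧ ¬¬c ∧ ¬a
≡ (¬c ∨ ((¬c ∨ a) ∧ (¬a ∨ c)) ∨ ((c ∨ a) ∧ (¬c ∨ ¬a))) ∧ ¬¬c ∧ ¬a
≡ (¬c ∨ ((¬c ∨ a) ∧ (¬a ∨ c)) ∨ ((c ∨ a) ∧ (¬c ∨ ¬a))) ∧ c ∧ ¬a
≡ (¬c ∨ ¬c ∨ a ∨ c ∨ a) ∧ (¬c ∨ ¬c ∨ a ∨ ¬c ∨ ¬a) ∧ (¬c ∨ ¬a ∨ c ∨ c ∨ a) ∧ (¬c ∨ ¬a ∨ c ∨ ¬c ∨ ¬a) ∧ c ∧ ¬a
≡ c ∧ ¬a

c ∧ ¬a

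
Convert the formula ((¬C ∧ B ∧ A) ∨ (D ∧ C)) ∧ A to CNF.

(¬C ∨ D) ∧ (B ∨ D) ∧ (B ∨ C) ∧ A

((¬C ∧ B ∧ A) ∨ (D ∧ C)) ∧ A
= (¬C ∨ D) ∧ (¬C ∨ C) ∧ (B ∨ D) ∧ (B ∨ C) ∧ (A ∨ D) ∧ (A ∨ C) ∧ A
= (¬C ∨ D) ∧ (B ∨ D) ∧ (B ∨ C) ∧ A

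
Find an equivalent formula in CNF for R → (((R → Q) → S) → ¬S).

R → (((R → Q) → S) → ¬S)
≡ ¬R ∨ (((R → Q) → S) → ¬S)   (eliminate →)
≡ ¬R ∨ ¬((R → Q) → S) ∨ ¬S   (eliminate →)
≡ ¬R ∨ ¬(¬(R → Q) ∨ S) ∨ ¬S   (eliminate →)
≡ ¬R ∨ ¬(¬(¬R ∨ Q) ∨ S) ∨ ¬S   (eliminate →)
≡ ¬R ∨ (¬¬(¬R ∨ Q) ∧ ¬S) ∨ ¬S   (De Morgan)
≡ ¬R ∨ ((¬R ∨ Q) ∧ ¬S) ∨ ¬S   (double negation)
≡ (¬R ∨ ¬R ∨ Q ∨ ¬S) ∧ (¬R ∨ ¬S ∨ ¬S)   (distribute ∨ over ∧)
≡ ¬R ∨ ¬S   (simplify)

¬R ∨ ¬S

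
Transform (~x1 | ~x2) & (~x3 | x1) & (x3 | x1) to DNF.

(~x1 | ~x2) & (~x3 | x1) & (x3 | x1)
= (~x1 & ~x3 & x3) | (~x1 & ~x3 & x1) | (~x1 & x1 & x3) | (~x1 & x1 & x1) | (~x2 & ~x3 & x3) | (~x2 & ~x3 & x1) | (~x2 & x1 & x3) | (~x2 & x1 & x1)   (distribute & over |)
= ~x2 & x1   (simplify)

~x2 & x1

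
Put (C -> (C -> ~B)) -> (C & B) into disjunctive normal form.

C & B

(C -> (C -> ~B)) -> (C & B)
= ~(C -> (C -> ~B)) | (C & B)   — eliminate ->
= ~(~C | (C -> ~B)) | (C & B)   — eliminate ->
= ~(~C | ~C | ~B) | (C & B)   — eliminate ->
= (~~C & ~~C & ~~B) | (C & B)   — De Morgan
= (C & ~~C & ~~B) | (C & B)   — double negation
= (C & C & ~~B) | (C & B)   — double negation
= (C & C & B) | (C & B)   — double negation
= C & B   — simplify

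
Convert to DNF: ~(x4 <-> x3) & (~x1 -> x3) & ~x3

x4 & ~x3 & x1

~(x4 <-> x3) & (~x1 -> x3) & ~x3
≡ ~((x4 -> x3) & (x3 -> x4)) & (~x1 -> x3) & ~x3   — eliminate <->
≡ ~((~x4 | x3) & (x3 -> x4)) & (~x1 -> x3) & ~x3   — eliminate ->
≡ ~((~x4 | x3) & (~x3 | x4)) & (~x1 -> x3) & ~x3   — eliminate ->
≡ ~((~x4 | x3) & (~x3 | x4)) & (~~x1 | x3) & ~x3   — eliminate ->
≡ (~(~x4 | x3) | ~(~x3 | x4)) & (~~x1 | x3) & ~x3   — De Morgan
≡ ((~~x4 & ~x3) | ~(~x3 | x4)) & (~~x1 | x3) & ~x3   — De Morgan
≡ ((x4 & ~x3) | ~(~x3 | x4)) & (~~x1 | x3) & ~x3   — double negation
≡ ((x4 & ~x3) | (~~x3 & ~x4)) & (~~x1 | x3) & ~x3   — De Morgan
≡ ((x4 & ~x3) | (x3 & ~x4)) & (~~x1 | x3) & ~x3   — double negation
≡ ((x4 & ~x3) | (x3 & ~x4)) & (x1 | x3) & ~x3   — double negation
≡ (x4 & ~x3 & x1 & ~x3) | (x4 & ~x3 & x3 & ~x3) | (x3 & ~x4 & x1 & ~x3) | (x3 & ~x4 & x3 & ~x3)   — distribute & over |
≡ x4 & ~x3 & x1   — simplify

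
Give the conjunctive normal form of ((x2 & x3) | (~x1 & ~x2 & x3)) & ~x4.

(x2 | ~x1) & x3 & ~x4

((x2 & x3) | (~x1 & ~x2 & x3)) & ~x4
≡ (x2 | ~x1) & (x2 | ~x2) & (x2 | x3) & (x3 | ~x1) & (x3 | ~x2) & (x3 | x3) & ~x4   [distribute | over &]
≡ (x2 | ~x1) & x3 & ~x4   [simplify]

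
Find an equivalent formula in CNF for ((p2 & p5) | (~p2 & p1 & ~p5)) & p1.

((p2 & p5) | (~p2 & p1 & ~p5)) & p1
⇔ (p2 | ~p2) & (p2 | p1) & (p2 | ~p5) & (p5 | ~p2) & (p5 | p1) & (p5 | ~p5) & p1   [distribute | over &]
⇔ (p2 | ~p5) & (p5 | ~p2) & p1   [simplify]

(p2 | ~p5) & (p5 | ~p2) & p1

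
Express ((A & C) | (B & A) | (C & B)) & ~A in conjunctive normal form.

((A & C) | (B & A) | (C & B)) & ~A
⇔ (A | B | C) & (A | B | B) & (A | A | C) & (A | A | B) & (C | B | C) & (C | B | B) & (C | A | C) & (C | A | B) & ~A
⇔ (A | B) & (A | C) & (C | B) & ~A

(A | B) & (A | C) & (C | B) & ~A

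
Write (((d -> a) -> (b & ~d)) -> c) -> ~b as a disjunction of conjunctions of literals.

(d & ~a & ~c) | (b & ~d & ~c) | ~b

(((d -> a) -> (b & ~d)) -> c) -> ~b
≡ ~(((d -> a) -> (b & ~d)) -> c) | ~b   — eliminate ->
≡ ~(~((d -> a) -> (b & ~d)) | c) | ~b   — eliminate ->
≡ ~(~(~(d -> a) | (b & ~d)) | c) | ~b   — eliminate ->
≡ ~(~(~(~d | a) | (b & ~d)) | c) | ~b   — eliminate ->
≡ (~~(~(~d | a) | (b & ~d)) & ~c) | ~b   — De Morgan
≡ ((~(~d | a) | (b & ~d)) & ~c) | ~b   — double negation
≡ (((~~d & ~a) | (b & ~d)) & ~c) | ~b   — De Morgan
≡ (((d & ~a) | (b & ~d)) & ~c) | ~b   — double negation
≡ (d & ~a & ~c) | (b & ~d & ~c) | ~b   — distribute & over |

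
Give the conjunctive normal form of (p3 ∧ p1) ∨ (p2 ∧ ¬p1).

(p3 ∧ p1) ∨ (p2 ∧ ¬p1)
≡ (p3 ∨ p2) ∧ (p3 ∨ ¬p1) ∧ (p1 ∨ p2) ∧ (p1 ∨ ¬p1)   [distribute ∨ over ∧]
≡ (p3 ∨ p2) ∧ (p3 ∨ ¬p1) ∧ (p1 ∨ p2)   [simplify]

(p3 ∨ p2) ∧ (p3 ∨ ¬p1) ∧ (p1 ∨ p2)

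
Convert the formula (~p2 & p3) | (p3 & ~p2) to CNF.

(~p2 & p3) | (p3 & ~p2)
≡ (~p2 | p3) & (~p2 | ~p2) & (p3 | p3) & (p3 | ~p2)
≡ ~p2 & p3

~p2 & p3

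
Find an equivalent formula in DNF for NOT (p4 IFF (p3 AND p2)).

(p4 AND NOT p3) OR (p4 AND NOT p2) OR (p3 AND p2 AND NOT p4)

NOT (p4 IFF (p3 AND p2))
⇔ NOT ((p4 IMPLIES (p3 AND p2)) AND ((p3 AND p2) IMPLIES p4))   — eliminate IFF
⇔ NOT ((NOT p4 OR (p3 AND p2)) AND ((p3 AND p2) IMPLIES p4))   — eliminate IMPLIES
⇔ NOT ((NOT p4 OR (p3 AND p2)) AND (NOT (p3 AND p2) OR p4))   — eliminate IMPLIES
⇔ NOT (NOT p4 OR (p3 AND p2)) OR NOT (NOT (p3 AND p2) OR p4)   — De Morgan
⇔ (NOT NOT p4 AND NOT (p3 AND p2)) OR NOT (NOT (p3 AND p2) OR p4)   — De Morgan
⇔ (p4 AND NOT (p3 AND p2)) OR NOT (NOT (p3 AND p2) OR p4)   — double negation
⇔ (p4 AND (NOT p3 OR NOT p2)) OR NOT (NOT (p3 AND p2) OR p4)   — De Morgan
⇔ (p4 AND (NOT p3 OR NOT p2)) OR (NOT NOT (p3 AND p2) AND NOT p4)   — De Morgan
⇔ (p4 AND (NOT p3 OR NOT p2)) OR (p3 AND p2 AND NOT p4)   — double negation
⇔ (p4 AND NOT p3) OR (p4 AND NOT p2) OR (p3 AND p2 AND NOT p4)   — distribute AND over OR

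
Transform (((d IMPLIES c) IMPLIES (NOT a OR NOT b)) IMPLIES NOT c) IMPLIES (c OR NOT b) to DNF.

c OR NOT b

(((d IMPLIES c) IMPLIES (NOT a OR NOT b)) IMPLIES NOT c) IMPLIES (c OR NOT b)
= NOT (((d IMPLIES c) IMPLIES (NOT a OR NOT b)) IMPLIES NOT c) OR c OR NOT b   [eliminate IMPLIES]
= NOT (NOT ((d IMPLIES c) IMPLIES (NOT a OR NOT b)) OR NOT c) OR c OR NOT b   [eliminate IMPLIES]
= NOT (NOT (NOT (d IMPLIES c) OR NOT a OR NOT b) OR NOT c) OR c OR NOT b   [eliminate IMPLIES]
= NOT (NOT (NOT (NOT d OR c) OR NOT a OR NOT b) OR NOT c) OR c OR NOT b   [eliminate IMPLIES]
= (NOT NOT (NOT (NOT d OR c) OR NOT a OR NOT b) AND NOT NOT c) OR c OR NOT b   [De Morgan]
= ((NOT (NOT d OR c) OR NOT a OR NOT b) AND NOT NOT c) OR c OR NOT b   [double negation]
= (((NOT NOT d AND NOT c) OR NOT a OR NOT b) AND NOT NOT c) OR c OR NOT b   [De Morgan]
= (((d AND NOT c) OR NOT a OR NOT b) AND NOT NOT c) OR c OR NOT b   [double negation]
= (((d AND NOT c) OR NOT a OR NOT b) AND c) OR c OR NOT b   [double negation]
= (d AND NOT c AND c) OR (NOT a AND c) OR (NOT b AND c) OR c OR NOT b   [distribute AND over OR]
= c OR NOT b   [simplify]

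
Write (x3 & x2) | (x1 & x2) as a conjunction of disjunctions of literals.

(x3 & x2) | (x1 & x2)
≡ (x3 | x1) & (x3 | x2) & (x2 | x1) & (x2 | x2)   [distribute | over &]
≡ (x3 | x1) & x2   [simplify]

(x3 | x1) & x2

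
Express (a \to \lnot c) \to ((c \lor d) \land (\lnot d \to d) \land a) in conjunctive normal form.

a \land (c \lor d)

(a \to \lnot c) \to ((c \lor d) \land (\lnot d \to d) \land a)
⇔ \lnot (a \to \lnot c) \lor ((c \lor d) \land (\lnot d \to d) \land a)   — eliminate \to
⇔ \lnot (\lnot a \lor \lnot c) \lor ((c \lor d) \land (\lnot d \to d) \land a)   — eliminate \to
⇔ \lnot (\lnot a \lor \lnot c) \lor ((c \lor d) \land (\lnot \lnot d \lor d) \land a)   — eliminate \to
⇔ (\lnot \lnot a \land \lnot \lnot c) \lor ((c \lor d) \land (\lnot \lnot d \lor d) \land a)   — De Morgan
⇔ (a \land \lnot \lnot c) \lor ((c \lor d) \land (\lnot \lnot d \lor d) \land a)   — double negation
⇔ (a \land c) \lor ((c \lor d) \land (\lnot \lnot d \lor d) \land a)   — double negation
⇔ (a \land c) \lor ((c \lor d) \land (d \lor d) \land a)   — double negation
⇔ (a \lor c \lor d) \land (a \lor d \lor d) \land (a \lor a) \land (c \lor c \lor d) \land (c \lor d \lor d) \land (c \lor a)   — distribute \lor over \land
⇔ a \land (c \lor d)   — simplify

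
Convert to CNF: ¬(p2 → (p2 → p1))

¬(p2 → (p2 → p1))
≡ ¬(¬p2 ∨ (p2 → p1))   [eliminate →]
≡ ¬(¬p2 ∨ ¬p2 ∨ p1)   [eliminate →]
≡ ¬¬p2 ∧ ¬¬p2 ∧ ¬p1   [De Morgan]
≡ p2 ∧ ¬¬p2 ∧ ¬p1   [double negation]
≡ p2 ∧ p2 ∧ ¬p1   [double negation]
≡ p2 ∧ ¬p1   [simplify]

p2 ∧ ¬p1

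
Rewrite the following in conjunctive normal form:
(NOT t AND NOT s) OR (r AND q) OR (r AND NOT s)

(NOT t AND NOT s) OR (r AND q) OR (r AND NOT s)
= (NOT t OR r OR r) AND (NOT t OR r OR NOT s) AND (NOT t OR q OR r) AND (NOT t OR q OR NOT s) AND (NOT s OR r OR r) AND (NOT s OR r OR NOT s) AND (NOT s OR q OR r) AND (NOT s OR q OR NOT s)   (distribute OR over AND)
= (NOT t OR r) AND (NOT s OR r) AND (NOT s OR q)   (simplify)

(NOT t OR r) AND (NOT s OR r) AND (NOT s OR q)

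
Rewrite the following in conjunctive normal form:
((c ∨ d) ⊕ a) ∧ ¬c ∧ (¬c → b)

((c ∨ d) ⊕ a) ∧ ¬c ∧ (¬c → b)
⇔ (c ∨ d ∨ a) ∧ ¬((c ∨ d) ∧ a) ∧ ¬c ∧ (¬c → b)   — expand ⊕
⇔ (c ∨ d ∨ a) ∧ ¬((c ∨ d) ∧ a) ∧ ¬c ∧ (¬¬c ∨ b)   — eliminate →
⇔ (c ∨ d ∨ a) ∧ (¬(c ∨ d) ∨ ¬a) ∧ ¬c ∧ (¬¬c ∨ b)   — De Morgan
⇔ (c ∨ d ∨ a) ∧ ((¬c ∧ ¬d) ∨ ¬a) ∧ ¬c ∧ (¬¬c ∨ b)   — De Morgan
⇔ (c ∨ d ∨ a) ∧ ((¬c ∧ ¬d) ∨ ¬a) ∧ ¬c ∧ (c ∨ b)   — double negation
⇔ (c ∨ d ∨ a) ∧ (¬c ∨ ¬a) ∧ (¬d ∨ ¬a) ∧ ¬c ∧ (c ∨ b)   — distribute ∨ over ∧
⇔ (c ∨ d ∨ a) ∧ (¬d ∨ ¬a) ∧ ¬c ∧ (c ∨ b)   — simplify

(c ∨ d ∨ a) ∧ (¬d ∨ ¬a) ∧ ¬c ∧ (c ∨ b)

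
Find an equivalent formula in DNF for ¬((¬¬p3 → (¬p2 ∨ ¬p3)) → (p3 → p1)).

¬p2 ∧ p3 ∧ ¬p1

¬((¬¬p3 → (¬p2 ∨ ¬p3)) → (p3 → p1))
≡ ¬(¬(¬¬p3 → (¬p2 ∨ ¬p3)) ∨ (p3 → p1))
≡ ¬(¬(¬¬¬p3 ∨ ¬p2 ∨ ¬p3) ∨ (p3 → p1))
≡ ¬(¬(¬¬¬p3 ∨ ¬p2 ∨ ¬p3) ∨ ¬p3 ∨ p1)
≡ ¬¬(¬¬¬p3 ∨ ¬p2 ∨ ¬p3) ∧ ¬¬p3 ∧ ¬p1
≡ (¬¬¬p3 ∨ ¬p2 ∨ ¬p3) ∧ ¬¬p3 ∧ ¬p1
≡ (¬p3 ∨ ¬p2 ∨ ¬p3) ∧ ¬¬p3 ∧ ¬p1
≡ (¬p3 ∨ ¬p2 ∨ ¬p3) ∧ p3 ∧ ¬p1
≡ (¬p3 ∧ p3 ∧ ¬p1) ∨ (¬p2 ∧ p3 ∧ ¬p1) ∨ (¬p3 ∧ p3 ∧ ¬p1)
≡ ¬p2 ∧ p3 ∧ ¬p1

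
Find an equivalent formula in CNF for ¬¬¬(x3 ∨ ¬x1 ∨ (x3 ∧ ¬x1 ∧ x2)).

¬x3 ∧ x1

¬¬¬(x3 ∨ ¬x1 ∨ (x3 ∧ ¬x1 ∧ x2))
≡ ¬(x3 ∨ ¬x1 ∨ (x3 ∧ ¬x1 ∧ x2))   [double negation]
≡ ¬x3 ∧ ¬¬x1 ∧ ¬(x3 ∧ ¬x1 ∧ x2)   [De Morgan]
≡ ¬x3 ∧ x1 ∧ ¬(x3 ∧ ¬x1 ∧ x2)   [double negation]
≡ ¬x3 ∧ x1 ∧ (¬x3 ∨ ¬¬x1 ∨ ¬x2)   [De Morgan]
≡ ¬x3 ∧ x1 ∧ (¬x3 ∨ x1 ∨ ¬x2)   [double negation]
≡ ¬x3 ∧ x1   [simplify]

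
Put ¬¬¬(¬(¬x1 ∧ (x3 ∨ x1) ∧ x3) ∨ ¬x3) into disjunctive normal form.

¬¬¬(¬(¬x1 ∧ (x3 ∨ x1) ∧ x3) ∨ ¬x3)
⇔ ¬(¬(¬x1 ∧ (x3 ∨ x1) ∧ x3) ∨ ¬x3)   [double negation]
⇔ ¬¬(¬x1 ∧ (x3 ∨ x1) ∧ x3) ∧ ¬¬x3   [De Morgan]
⇔ ¬x1 ∧ (x3 ∨ x1) ∧ x3 ∧ ¬¬x3   [double negation]
⇔ ¬x1 ∧ (x3 ∨ x1) ∧ x3 ∧ x3   [double negation]
⇔ (¬x1 ∧ x3 ∧ x3 ∧ x3) ∨ (¬x1 ∧ x1 ∧ x3 ∧ x3)   [distribute ∧ over ∨]
⇔ ¬x1 ∧ x3   [simplify]

¬x1 ∧ x3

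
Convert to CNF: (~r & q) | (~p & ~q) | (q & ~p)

(~r | ~p) & (q | ~p)

(~r & q) | (~p & ~q) | (q & ~p)
≡ (~r | ~p | q) & (~r | ~p | ~p) & (~r | ~q | q) & (~r | ~q | ~p) & (q | ~p | q) & (q | ~p | ~p) & (q | ~q | q) & (q | ~q | ~p)   — distribute | over &
≡ (~r | ~p) & (q | ~p)   — simplify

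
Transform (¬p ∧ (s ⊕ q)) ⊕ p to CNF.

(¬p ∧ (s ⊕ q)) ⊕ p
≡ ((¬p ∧ (s ⊕ q)) ∨ p) ∧ ¬(¬p ∧ (s ⊕ q) ∧ p)   [expand ⊕]
≡ ((¬p ∧ (s ∨ q) ∧ ¬(s ∧ q)) ∨ p) ∧ ¬(¬p ∧ (s ⊕ q) ∧ p)   [expand ⊕]
≡ ((¬p ∧ (s ∨ q) ∧ ¬(s ∧ q)) ∨ p) ∧ ¬(¬p ∧ (s ∨ q) ∧ ¬(s ∧ q) ∧ p)   [expand ⊕]
≡ ((¬p ∧ (s ∨ q) ∧ (¬s ∨ ¬q)) ∨ p) ∧ ¬(¬p ∧ (s ∨ q) ∧ ¬(s ∧ q) ∧ p)   [De Morgan]
≡ ((¬p ∧ (s ∨ q) ∧ (¬s ∨ ¬q)) ∨ p) ∧ (¬¬p ∨ ¬(s ∨ q) ∨ ¬¬(s ∧ q) ∨ ¬p)   [De Morgan]
≡ ((¬p ∧ (s ∨ q) ∧ (¬s ∨ ¬q)) ∨ p) ∧ (p ∨ ¬(s ∨ q) ∨ ¬¬(s ∧ q) ∨ ¬p)   [double negation]
≡ ((¬p ∧ (s ∨ q) ∧ (¬s ∨ ¬q)) ∨ p) ∧ (p ∨ (¬s ∧ ¬q) ∨ ¬¬(s ∧ q) ∨ ¬p)   [De Morgan]
≡ ((¬p ∧ (s ∨ q) ∧ (¬s ∨ ¬q)) ∨ p) ∧ (p ∨ (¬s ∧ ¬q) ∨ (s ∧ q) ∨ ¬p)   [double negation]
≡ (¬p ∨ p) ∧ (s ∨ q ∨ p) ∧ (¬s ∨ ¬q ∨ p) ∧ (p ∨ ¬s ∨ s ∨ ¬p) ∧ (p ∨ ¬s ∨ q ∨ ¬p) ∧ (p ∨ ¬q ∨ s ∨ ¬p) ∧ (p ∨ ¬q ∨ q ∨ ¬p)   [distribute ∨ over ∧]
≡ (s ∨ q ∨ p) ∧ (¬s ∨ ¬q ∨ p)   [simplify]

(s ∨ q ∨ p) ∧ (¬s ∨ ¬q ∨ p)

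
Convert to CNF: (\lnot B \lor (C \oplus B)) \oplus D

(\lnot B \lor \lnot C \lor D) \land (B \lor \lnot D) \land (\lnot B \lor C \lor \lnot D)

(\lnot B \lor (C \oplus B)) \oplus D
= (\lnot B \lor (C \oplus B) \lor D) \land \lnot ((\lnot B \lor (C \oplus B)) \land D)   (expand \oplus)
= (\lnot B \lor ((C \lor B) \land \lnot (C \land B)) \lor D) \land \lnot ((\lnot B \lor (C \oplus B)) \land D)   (expand \oplus)
= (\lnot B \lor ((C \lor B) \land \lnot (C \land B)) \lor D) \land \lnot ((\lnot B \lor ((C \lor B) \land \lnot (C \land B))) \land D)   (expand \oplus)
= (\lnot B \lor ((C \lor B) \land (\lnot C \lor \lnot B)) \lor D) \land \lnot ((\lnot B \lor ((C \lor B) \land \lnot (C \land B))) \land D)   (De Morgan)
= (\lnot B \lor ((C \lor B) \land (\lnot C \lor \lnot B)) \lor D) \land (\lnot (\lnot B \lor ((C \lor B) \land \lnot (C \land B))) \lor \lnot D)   (De Morgan)
= (\lnot B \lor ((C \lor B) \land (\lnot C \lor \lnot B)) \lor D) \land ((\lnot \lnot B \land \lnot ((C \lor B) \land \lnot (C \land B))) \lor \lnot D)   (De Morgan)
= (\lnot B \lor ((C \lor B) \land (\lnot C \lor \lnot B)) \lor D) \land ((B \land \lnot ((C \lor B) \land \lnot (C \land B))) \lor \lnot D)   (double negation)
= (\lnot B \lor ((C \lor B) \land (\lnot C \lor \lnot B)) \lor D) \land ((B \land (\lnot (C \lor B) \lor \lnot \lnot (C \land B))) \lor \lnot D)   (De Morgan)
= (\lnot B \lor ((C \lor B) \land (\lnot C \lor \lnot B)) \lor D) \land ((B \land ((\lnot C \land \lnot B) \lor \lnot \lnot (C \land B))) \lor \lnot D)   (De Morgan)
= (\lnot B \lor ((C \lor B) \land (\lnot C \lor \lnot B)) \lor D) \land ((B \land ((\lnot C \land \lnot B) \lor (C \land B))) \lor \lnot D)   (double negation)
= (\lnot B \lor C \lor B \lor D) \land (\lnot B \lor \lnot C \lor \lnot B \lor D) \land (B \lor \lnot D) \land (\lnot C \lor C \lor \lnot D) \land (\lnot C \lor B \lor \lnot D) \land (\lnot B \lor C \lor \lnot D) \land (\lnot B \lor B \lor \lnot D)   (distribute \lor over \land)
= (\lnot B \lor \lnot C \lor D) \land (B \lor \lnot D) \land (\lnot B \lor C \lor \lnot D)   (simplify)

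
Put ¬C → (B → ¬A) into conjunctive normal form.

¬C → (B → ¬A)
⇔ ¬¬C ∨ (B → ¬A)   [eliminate →]
⇔ ¬¬C ∨ ¬B ∨ ¬A   [eliminate →]
⇔ C ∨ ¬B ∨ ¬A   [double negation]

C ∨ ¬B ∨ ¬A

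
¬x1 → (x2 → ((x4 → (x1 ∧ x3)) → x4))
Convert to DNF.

¬x1 → (x2 → ((x4 → (x1 ∧ x3)) → x4))
⇔ ¬¬x1 ∨ (x2 → ((x4 → (x1 ∧ x3)) → x4))   — eliminate →
⇔ ¬¬x1 ∨ ¬x2 ∨ ((x4 → (x1 ∧ x3)) → x4)   — eliminate →
⇔ ¬¬x1 ∨ ¬x2 ∨ ¬(x4 → (x1 ∧ x3)) ∨ x4   — eliminate →
⇔ ¬¬x1 ∨ ¬x2 ∨ ¬(¬x4 ∨ (x1 ∧ x3)) ∨ x4   — eliminate →
⇔ x1 ∨ ¬x2 ∨ ¬(¬x4 ∨ (x1 ∧ x3)) ∨ x4   — double negation
⇔ x1 ∨ ¬x2 ∨ (¬¬x4 ∧ ¬(x1 ∧ x3)) ∨ x4   — De Morgan
⇔ x1 ∨ ¬x2 ∨ (x4 ∧ ¬(x1 ∧ x3)) ∨ x4   — double negation
⇔ x1 ∨ ¬x2 ∨ (x4 ∧ (¬x1 ∨ ¬x3)) ∨ x4   — De Morgan
⇔ x1 ∨ ¬x2 ∨ (x4 ∧ ¬x1) ∨ (x4 ∧ ¬x3) ∨ x4   — distribute ∧ over ∨
⇔ x1 ∨ ¬x2 ∨ x4   — simplify

x1 ∨ ¬x2 ∨ x4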